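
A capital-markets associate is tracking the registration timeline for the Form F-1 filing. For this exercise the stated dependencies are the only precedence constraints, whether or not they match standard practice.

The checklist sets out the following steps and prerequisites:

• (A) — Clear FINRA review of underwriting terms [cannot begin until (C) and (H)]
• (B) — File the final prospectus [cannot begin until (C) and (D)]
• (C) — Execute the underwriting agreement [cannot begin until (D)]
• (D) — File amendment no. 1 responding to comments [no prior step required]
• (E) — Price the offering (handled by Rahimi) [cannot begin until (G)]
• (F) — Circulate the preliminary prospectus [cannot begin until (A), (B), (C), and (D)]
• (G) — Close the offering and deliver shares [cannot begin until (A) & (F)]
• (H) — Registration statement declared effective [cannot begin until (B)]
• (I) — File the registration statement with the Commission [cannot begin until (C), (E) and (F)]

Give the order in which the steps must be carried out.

(D), (C), (B), (H), (A), (F), (G), (E), (I)

(D) is the only step with nothing outstanding, so it goes first.
(C) needed (D), now all done → (C).
Next only (B) has its prerequisites met → (B).
(H) needed (B), now all done → (H).
That leaves (A) as the only ready step → (A).
(F) needed (A), (B), (C) and (D), now all done → (F).
Next only (G) has its prerequisites met → (G).
(E) is the only step now ready → (E).
Next only (I) has its prerequisites met → (I).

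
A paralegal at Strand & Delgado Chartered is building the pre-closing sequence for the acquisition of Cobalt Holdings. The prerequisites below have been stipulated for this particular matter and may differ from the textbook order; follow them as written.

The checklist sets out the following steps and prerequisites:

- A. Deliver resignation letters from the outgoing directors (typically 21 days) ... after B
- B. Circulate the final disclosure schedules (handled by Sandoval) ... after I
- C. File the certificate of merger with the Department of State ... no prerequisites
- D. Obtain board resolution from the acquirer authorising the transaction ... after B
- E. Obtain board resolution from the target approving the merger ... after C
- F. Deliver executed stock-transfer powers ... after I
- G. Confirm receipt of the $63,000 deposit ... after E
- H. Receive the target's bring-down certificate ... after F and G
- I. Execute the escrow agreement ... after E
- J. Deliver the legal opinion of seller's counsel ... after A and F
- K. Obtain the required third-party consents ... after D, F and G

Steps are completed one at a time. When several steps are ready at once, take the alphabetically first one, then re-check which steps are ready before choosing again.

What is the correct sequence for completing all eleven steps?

Only C has no prerequisites, so it is first.
E is the only step now ready → E.
Ready: G and I. G has the earlier label → G.
Next only I has its prerequisites met → I.
B and F are both available; B has the earlier label → B.
A, D and F are all available; A has the earlier label → A.
D and F are both available; D has the earlier label → D.
F is the only step now ready → F.
H, J and K are all available; H has the earlier label → H.
Now J and K have their prerequisites met. J has the earlier label, so J next.
Next only K has its prerequisites met → K.

C, E, G, I, B, A, D, F, H, J, K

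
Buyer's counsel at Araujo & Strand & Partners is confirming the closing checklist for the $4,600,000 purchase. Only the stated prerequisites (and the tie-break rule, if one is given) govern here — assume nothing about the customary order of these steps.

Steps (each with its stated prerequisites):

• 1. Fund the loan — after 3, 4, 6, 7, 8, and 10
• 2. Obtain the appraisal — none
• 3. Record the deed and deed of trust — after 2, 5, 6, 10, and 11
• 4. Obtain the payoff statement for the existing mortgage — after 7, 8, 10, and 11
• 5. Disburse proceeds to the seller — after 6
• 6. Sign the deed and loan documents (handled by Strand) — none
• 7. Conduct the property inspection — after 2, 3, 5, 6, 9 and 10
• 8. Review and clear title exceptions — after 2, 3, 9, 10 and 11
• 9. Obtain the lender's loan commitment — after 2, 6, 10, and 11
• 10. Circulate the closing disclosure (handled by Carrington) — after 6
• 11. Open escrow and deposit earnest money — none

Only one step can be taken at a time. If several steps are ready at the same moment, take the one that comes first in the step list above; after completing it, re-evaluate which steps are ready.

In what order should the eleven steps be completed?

2, 6 and 11 have no prerequisites; 2 is listed earlier, so 2 is first.
Ready: 6 and 11. 6 is listed earlier → 6.
Now 5, 10 and 11 have their prerequisites met. 5 is listed earlier, so 5 next.
10 and 11 are both available; 10 is listed earlier → 10.
Next only 11 has its prerequisites met → 11.
Ready: 3 and 9. 3 is listed earlier → 3.
That leaves 9 as the only ready step → 9.
7 and 8 are both available; 7 is listed earlier → 7.
That leaves 8 as the only ready step → 8.
That leaves 4 as the only ready step → 4.
1 is the only step now ready → 1.

2 → 6 → 5 → 10 → 11 → 3 → 9 → 7 → 8 → 4 → 1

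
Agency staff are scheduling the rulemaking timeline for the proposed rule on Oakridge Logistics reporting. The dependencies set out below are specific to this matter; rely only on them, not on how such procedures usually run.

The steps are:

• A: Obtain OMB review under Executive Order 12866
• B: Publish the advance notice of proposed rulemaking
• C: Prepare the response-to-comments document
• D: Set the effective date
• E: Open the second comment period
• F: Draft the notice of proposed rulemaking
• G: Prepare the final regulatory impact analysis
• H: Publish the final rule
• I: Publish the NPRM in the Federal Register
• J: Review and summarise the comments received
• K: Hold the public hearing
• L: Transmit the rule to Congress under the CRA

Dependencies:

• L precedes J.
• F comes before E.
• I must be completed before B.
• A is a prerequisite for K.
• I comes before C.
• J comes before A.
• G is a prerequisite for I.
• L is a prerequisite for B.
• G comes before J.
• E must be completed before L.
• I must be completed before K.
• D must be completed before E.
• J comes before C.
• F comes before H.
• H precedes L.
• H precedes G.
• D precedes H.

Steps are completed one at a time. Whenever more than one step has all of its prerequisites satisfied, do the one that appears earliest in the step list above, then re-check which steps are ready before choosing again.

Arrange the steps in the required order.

D, F, E, H, G, I, L, B, J, A, C, K

Nothing is required for D and F. D is listed earlier → D first.
Next only F has its prerequisites met → F.
E and H are both available; E is listed earlier → E.
That leaves H as the only ready step → H.
G and L are both available; G is listed earlier → G.
I now also ready, so the ready set is {I, L}; I is listed earlier → I.
Next only L has its prerequisites met → L.
B and J are both available; B is listed earlier → B.
J needed G and L, now all done → J.
Ready: A and C. A is listed earlier → A.
Now C and K have their prerequisites met. C is listed earlier, so C next.
Next only K has its prerequisites met → K.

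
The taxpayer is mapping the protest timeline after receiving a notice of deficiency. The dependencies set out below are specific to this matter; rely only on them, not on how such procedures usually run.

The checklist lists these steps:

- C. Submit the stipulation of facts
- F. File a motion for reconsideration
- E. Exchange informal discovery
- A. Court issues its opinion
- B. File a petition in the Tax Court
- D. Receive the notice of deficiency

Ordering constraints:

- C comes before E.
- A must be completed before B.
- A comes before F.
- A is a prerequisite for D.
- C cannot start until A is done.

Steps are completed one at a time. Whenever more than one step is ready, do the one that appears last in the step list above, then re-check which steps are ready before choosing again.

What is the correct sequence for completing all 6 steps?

A is the only step with nothing outstanding, so it goes first.
Now D, B, F and C have their prerequisites met. D is listed later, so D next.
Now B, F and C have their prerequisites met. B is listed later, so B next.
Ready: F and C. F is listed later → F.
C needed A, now all done → C.
E needed C, now all done → E.

A D B F C E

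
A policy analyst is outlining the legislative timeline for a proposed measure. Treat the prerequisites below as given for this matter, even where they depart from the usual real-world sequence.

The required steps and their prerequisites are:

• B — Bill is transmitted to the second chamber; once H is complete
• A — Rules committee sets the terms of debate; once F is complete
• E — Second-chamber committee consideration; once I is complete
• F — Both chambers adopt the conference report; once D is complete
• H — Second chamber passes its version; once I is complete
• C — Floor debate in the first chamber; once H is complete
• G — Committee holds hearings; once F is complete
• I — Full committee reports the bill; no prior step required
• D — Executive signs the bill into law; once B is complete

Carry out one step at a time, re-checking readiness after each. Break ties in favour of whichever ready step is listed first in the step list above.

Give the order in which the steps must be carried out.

I has no prerequisites → I first.
E and H are both available; E is listed earlier → E.
H is the only step now ready → H.
Now B and C have their prerequisites met. B is listed earlier, so B next.
Now C and D have their prerequisites met. C is listed earlier, so C next.
That leaves D as the only ready step → D.
F needed D, now all done → F.
Ready: A and G. A is listed earlier → A.
G needed F, now all done → G.

I → E → H → B → C → D → F → A → G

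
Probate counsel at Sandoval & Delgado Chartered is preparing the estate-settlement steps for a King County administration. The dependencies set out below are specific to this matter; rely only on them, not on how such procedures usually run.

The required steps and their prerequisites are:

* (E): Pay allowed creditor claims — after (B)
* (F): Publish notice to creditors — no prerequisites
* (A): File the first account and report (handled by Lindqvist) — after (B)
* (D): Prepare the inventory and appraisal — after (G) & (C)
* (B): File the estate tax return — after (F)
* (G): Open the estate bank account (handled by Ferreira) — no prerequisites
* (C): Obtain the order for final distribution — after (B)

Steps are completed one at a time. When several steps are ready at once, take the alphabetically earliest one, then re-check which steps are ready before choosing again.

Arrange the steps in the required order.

(F), (B), (A), (C), (E), (G), (D)

Nothing is required for (F) and (G). (F) has the earlier label → (F) first.
(B) now also ready, so the ready set is {(B), (G)}; (B) has the earlier label → (B).
(A), (C) and (E) now also ready, so the ready set is {(A), (C), (E), (G)}; (A) has the earlier label → (A).
Ready: (C), (E) and (G). (C) has the earlier label → (C).
(E) and (G) are both available; (E) has the earlier label → (E).
That leaves (G) as the only ready step → (G).
(D) needed (C) and (G), now all done → (D).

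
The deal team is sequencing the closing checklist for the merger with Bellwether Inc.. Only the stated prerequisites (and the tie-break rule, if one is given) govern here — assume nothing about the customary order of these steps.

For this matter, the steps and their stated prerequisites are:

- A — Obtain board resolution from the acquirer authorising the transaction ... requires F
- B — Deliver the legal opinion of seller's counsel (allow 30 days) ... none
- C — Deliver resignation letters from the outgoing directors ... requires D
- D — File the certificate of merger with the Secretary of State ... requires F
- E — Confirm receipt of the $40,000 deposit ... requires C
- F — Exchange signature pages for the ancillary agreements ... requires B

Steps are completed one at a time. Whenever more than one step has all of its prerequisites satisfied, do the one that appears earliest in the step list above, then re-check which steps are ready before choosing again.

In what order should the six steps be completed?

Only B has no prerequisites, so it is first.
F needed B, now all done → F.
A and D are both available; A is listed earlier → A.
That leaves D as the only ready step → D.
C needed D, now all done → C.
That leaves E as the only ready step → E.

B F A D C E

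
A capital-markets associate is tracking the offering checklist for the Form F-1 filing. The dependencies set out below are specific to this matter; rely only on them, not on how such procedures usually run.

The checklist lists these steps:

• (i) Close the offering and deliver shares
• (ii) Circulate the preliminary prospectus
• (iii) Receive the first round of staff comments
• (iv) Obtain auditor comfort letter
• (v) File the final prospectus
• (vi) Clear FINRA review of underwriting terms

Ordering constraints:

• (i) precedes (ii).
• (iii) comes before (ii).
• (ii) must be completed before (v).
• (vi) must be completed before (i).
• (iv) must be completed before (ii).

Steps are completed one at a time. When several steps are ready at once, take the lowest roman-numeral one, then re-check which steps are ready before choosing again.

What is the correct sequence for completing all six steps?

(iii) (iv) (vi) (i) (ii) (v)

Nothing is required for (iii), (iv) and (vi). (iii) has the earlier label → (iii) first.
(iv) and (vi) are both available; (iv) has the earlier label → (iv).
Next only (vi) has its prerequisites met → (vi).
Next only (i) has its prerequisites met → (i).
(ii) needed (i), (iii) and (iv), now all done → (ii).
(v) needed (ii), now all done → (v).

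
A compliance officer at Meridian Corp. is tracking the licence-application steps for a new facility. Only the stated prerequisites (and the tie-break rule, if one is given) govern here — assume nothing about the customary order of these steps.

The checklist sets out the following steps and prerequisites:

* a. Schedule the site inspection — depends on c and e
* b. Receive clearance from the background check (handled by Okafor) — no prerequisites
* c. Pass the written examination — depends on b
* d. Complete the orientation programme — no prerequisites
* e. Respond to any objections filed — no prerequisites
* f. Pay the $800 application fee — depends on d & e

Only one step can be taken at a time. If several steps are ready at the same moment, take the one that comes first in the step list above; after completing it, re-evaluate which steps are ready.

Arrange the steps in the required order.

b, c, d, e, a, f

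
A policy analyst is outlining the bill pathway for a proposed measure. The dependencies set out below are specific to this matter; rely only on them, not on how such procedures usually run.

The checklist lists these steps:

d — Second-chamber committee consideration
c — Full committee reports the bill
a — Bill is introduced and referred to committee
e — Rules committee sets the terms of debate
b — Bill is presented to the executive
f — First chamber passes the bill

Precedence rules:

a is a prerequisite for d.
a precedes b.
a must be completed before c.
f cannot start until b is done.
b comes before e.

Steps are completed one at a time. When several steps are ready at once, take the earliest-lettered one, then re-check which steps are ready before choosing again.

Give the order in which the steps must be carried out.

a, b, c, d, e, f

Only a has no prerequisites, so it is first.
Now b, c and d have their prerequisites met. b has the earlier label, so b next.
Now c, d, e and f have their prerequisites met. c has the earlier label, so c next.
Ready: d, e and f. d has the earlier label → d.
e and f are both available; e has the earlier label → e.
That leaves f as the only ready step → f.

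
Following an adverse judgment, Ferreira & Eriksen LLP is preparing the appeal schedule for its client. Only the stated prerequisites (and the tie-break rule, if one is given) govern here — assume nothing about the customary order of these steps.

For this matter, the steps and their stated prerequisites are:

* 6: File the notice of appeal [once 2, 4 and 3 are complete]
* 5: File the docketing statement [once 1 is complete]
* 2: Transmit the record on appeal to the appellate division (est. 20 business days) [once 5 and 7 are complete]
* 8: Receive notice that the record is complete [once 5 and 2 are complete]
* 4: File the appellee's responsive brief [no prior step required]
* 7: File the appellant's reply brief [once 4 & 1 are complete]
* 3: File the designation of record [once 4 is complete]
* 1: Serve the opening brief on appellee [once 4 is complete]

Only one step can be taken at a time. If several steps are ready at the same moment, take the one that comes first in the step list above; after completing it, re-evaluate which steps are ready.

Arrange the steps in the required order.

4 has no prerequisites → 4 first.
3 and 1 are both available; 3 is listed earlier → 3.
1 is the only step now ready → 1.
Ready: 5 and 7. 5 is listed earlier → 5.
7 is the only step now ready → 7.
2 needed 5 and 7, now all done → 2.
6 and 8 are both available; 6 is listed earlier → 6.
Next only 8 has its prerequisites met → 8.

4 3 1 5 7 2 6 8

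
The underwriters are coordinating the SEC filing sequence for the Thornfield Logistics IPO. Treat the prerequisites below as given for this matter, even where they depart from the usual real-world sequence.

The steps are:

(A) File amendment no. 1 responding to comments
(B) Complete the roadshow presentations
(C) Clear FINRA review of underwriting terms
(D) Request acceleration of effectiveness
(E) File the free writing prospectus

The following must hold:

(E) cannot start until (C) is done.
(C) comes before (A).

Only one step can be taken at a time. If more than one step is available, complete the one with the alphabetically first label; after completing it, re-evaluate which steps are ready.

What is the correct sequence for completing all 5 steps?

(B) (C) (A) (D) (E)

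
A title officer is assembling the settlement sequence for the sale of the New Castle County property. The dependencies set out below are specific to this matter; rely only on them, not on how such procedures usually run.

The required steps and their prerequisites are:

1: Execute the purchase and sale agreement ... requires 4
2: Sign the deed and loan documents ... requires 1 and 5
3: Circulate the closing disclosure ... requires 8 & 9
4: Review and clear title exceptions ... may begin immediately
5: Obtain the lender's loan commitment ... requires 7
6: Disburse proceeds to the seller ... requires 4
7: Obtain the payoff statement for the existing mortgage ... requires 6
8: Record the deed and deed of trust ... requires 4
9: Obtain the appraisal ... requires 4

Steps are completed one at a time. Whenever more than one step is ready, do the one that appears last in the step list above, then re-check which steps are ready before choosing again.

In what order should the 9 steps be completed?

4 → 9 → 8 → 6 → 7 → 5 → 3 → 1 → 2

4 is the only step with nothing outstanding, so it goes first.
Ready: 9, 8, 6 and 1. 9 is listed later → 9.
8, 6 and 1 are all available; 8 is listed later → 8.
3 now also ready, so the ready set is {6, 3, 1}; 6 is listed later → 6.
Ready: 7, 3 and 1. 7 is listed later → 7.
Ready: 5, 3 and 1. 5 is listed later → 5.
3 and 1 are both available; 3 is listed later → 3.
1 needed 4, now all done → 1.
That leaves 2 as the only ready step → 2.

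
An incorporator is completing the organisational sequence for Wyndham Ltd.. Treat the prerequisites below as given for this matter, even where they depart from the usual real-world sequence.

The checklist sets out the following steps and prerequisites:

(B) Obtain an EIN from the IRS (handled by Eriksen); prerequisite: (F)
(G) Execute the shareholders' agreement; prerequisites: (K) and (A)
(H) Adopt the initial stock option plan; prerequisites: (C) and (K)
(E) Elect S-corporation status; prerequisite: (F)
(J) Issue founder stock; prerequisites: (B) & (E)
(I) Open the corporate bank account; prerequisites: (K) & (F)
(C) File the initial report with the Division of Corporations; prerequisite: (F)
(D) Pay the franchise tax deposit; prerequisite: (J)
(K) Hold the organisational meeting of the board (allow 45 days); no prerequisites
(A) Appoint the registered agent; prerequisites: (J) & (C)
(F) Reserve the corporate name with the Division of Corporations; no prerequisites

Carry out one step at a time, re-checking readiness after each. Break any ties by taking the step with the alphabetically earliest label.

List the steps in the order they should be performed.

(F), (B), (C), (E), (J), (A), (D), (K), (G), (H), (I)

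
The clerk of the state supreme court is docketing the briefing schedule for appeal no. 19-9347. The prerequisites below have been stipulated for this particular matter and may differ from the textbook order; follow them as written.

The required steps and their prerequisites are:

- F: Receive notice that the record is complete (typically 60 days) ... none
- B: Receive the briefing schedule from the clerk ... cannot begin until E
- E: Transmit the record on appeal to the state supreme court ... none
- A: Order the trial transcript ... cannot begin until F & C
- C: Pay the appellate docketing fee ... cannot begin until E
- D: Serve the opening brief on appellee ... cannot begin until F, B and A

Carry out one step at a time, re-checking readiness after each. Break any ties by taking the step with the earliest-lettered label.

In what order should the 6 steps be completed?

E, B, C, F, A, D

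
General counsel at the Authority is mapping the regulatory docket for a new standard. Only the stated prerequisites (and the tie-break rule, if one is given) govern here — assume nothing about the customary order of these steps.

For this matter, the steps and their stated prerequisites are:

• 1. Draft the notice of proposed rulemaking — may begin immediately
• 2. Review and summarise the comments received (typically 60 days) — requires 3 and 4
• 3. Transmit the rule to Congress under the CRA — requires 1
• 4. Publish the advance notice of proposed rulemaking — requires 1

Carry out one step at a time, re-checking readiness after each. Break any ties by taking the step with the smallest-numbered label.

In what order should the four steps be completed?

Only 1 has no prerequisites, so it is first.
Now 3 and 4 have their prerequisites met. 3 has the earlier label, so 3 next.
4 is the only step now ready → 4.
2 is the only step now ready → 2.

1, 3, 4, 2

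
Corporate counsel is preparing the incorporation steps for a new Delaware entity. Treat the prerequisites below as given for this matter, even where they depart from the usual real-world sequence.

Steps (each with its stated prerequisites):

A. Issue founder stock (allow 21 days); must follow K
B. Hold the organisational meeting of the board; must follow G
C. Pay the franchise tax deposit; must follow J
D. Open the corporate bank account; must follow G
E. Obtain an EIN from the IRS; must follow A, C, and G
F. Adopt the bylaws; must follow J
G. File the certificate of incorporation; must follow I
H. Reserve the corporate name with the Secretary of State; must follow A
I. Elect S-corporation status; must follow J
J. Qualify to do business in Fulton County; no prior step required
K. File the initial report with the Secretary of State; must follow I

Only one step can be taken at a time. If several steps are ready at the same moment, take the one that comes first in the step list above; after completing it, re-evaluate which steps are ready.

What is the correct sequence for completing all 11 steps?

J, C, F, I, G, B, D, K, A, E, H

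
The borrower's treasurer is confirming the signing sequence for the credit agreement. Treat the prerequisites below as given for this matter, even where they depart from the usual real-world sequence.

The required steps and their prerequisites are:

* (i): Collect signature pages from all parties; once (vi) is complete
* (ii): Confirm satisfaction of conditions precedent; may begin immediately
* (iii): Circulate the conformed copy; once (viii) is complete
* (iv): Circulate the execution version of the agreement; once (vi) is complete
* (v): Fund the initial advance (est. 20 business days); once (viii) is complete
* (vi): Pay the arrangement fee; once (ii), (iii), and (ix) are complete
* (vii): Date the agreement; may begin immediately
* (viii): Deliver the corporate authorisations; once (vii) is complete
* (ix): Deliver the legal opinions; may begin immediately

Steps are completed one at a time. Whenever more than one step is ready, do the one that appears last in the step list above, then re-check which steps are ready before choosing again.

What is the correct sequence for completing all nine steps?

Nothing is required for (ix), (vii) and (ii). (ix) is listed later → (ix) first.
Ready: (vii) and (ii). (vii) is listed later → (vii).
(viii) and (ii) are both available; (viii) is listed later → (viii).
(v) and (iii) now also ready, so the ready set is {(v), (iii), (ii)}; (v) is listed later → (v).
Now (iii) and (ii) have their prerequisites met. (iii) is listed later, so (iii) next.
Next only (ii) has its prerequisites met → (ii).
(vi) needed (ix), (iii) and (ii), now all done → (vi).
(iv) and (i) are both available; (iv) is listed later → (iv).
(i) needed (vi), now all done → (i).

(ix) (vii) (viii) (v) (iii) (ii) (vi) (iv) (i)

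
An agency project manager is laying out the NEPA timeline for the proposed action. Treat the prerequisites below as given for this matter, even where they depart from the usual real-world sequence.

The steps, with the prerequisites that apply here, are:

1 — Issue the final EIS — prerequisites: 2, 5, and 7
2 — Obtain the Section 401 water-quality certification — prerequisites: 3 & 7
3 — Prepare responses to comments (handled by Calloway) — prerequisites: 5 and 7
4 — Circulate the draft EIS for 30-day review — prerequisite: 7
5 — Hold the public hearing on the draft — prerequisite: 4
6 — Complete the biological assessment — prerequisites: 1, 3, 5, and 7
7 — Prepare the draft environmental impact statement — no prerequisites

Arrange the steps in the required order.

7 has no prerequisites → 7 first.
That leaves 4 as the only ready step → 4.
Next only 5 has its prerequisites met → 5.
That leaves 3 as the only ready step → 3.
2 needed 3 and 7, now all done → 2.
That leaves 1 as the only ready step → 1.
6 needed 1, 3, 5 and 7, now all done → 6.

7, 4, 5, 3, 2, 1, 6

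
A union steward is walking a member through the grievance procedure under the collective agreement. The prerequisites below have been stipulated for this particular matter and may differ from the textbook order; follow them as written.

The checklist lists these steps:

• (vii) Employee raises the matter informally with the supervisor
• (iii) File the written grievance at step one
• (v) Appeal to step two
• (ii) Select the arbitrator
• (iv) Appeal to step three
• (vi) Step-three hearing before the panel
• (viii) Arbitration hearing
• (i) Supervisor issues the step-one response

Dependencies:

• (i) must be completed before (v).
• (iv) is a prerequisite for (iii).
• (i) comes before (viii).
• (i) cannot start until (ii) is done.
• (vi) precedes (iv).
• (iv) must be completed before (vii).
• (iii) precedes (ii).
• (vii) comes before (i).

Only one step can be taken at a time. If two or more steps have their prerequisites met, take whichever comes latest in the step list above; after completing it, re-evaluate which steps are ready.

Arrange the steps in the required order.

(vi), (iv), (iii), (ii), (vii), (i), (viii), (v)

Only (vi) has no prerequisites, so it is first.
Next only (iv) has its prerequisites met → (iv).
(iii) and (vii) are both available; (iii) is listed later → (iii).
(ii) now also ready, so the ready set is {(ii), (vii)}; (ii) is listed later → (ii).
(vii) needed (iv), now all done → (vii).
(i) needed (ii) and (vii), now all done → (i).
Now (viii) and (v) have their prerequisites met. (viii) is listed later, so (viii) next.
(v) needed (i), now all done → (v).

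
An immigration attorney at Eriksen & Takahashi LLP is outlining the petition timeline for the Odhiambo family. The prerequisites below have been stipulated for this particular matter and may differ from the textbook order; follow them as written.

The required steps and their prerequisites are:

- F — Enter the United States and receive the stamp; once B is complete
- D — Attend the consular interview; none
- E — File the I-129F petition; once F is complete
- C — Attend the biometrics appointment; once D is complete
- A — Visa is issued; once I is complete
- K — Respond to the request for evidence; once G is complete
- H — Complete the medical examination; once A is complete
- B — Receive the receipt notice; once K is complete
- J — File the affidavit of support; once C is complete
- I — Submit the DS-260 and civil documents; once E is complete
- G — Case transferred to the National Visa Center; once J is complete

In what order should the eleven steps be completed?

D, C, J, G, K, B, F, E, I, A, H

D has no prerequisites → D first.
Next only C has its prerequisites met → C.
That leaves J as the only ready step → J.
G needed J, now all done → G.
Next only K has its prerequisites met → K.
B needed K, now all done → B.
F needed B, now all done → F.
E needed F, now all done → E.
I needed E, now all done → I.
A needed I, now all done → A.
Next only H has its prerequisites met → H.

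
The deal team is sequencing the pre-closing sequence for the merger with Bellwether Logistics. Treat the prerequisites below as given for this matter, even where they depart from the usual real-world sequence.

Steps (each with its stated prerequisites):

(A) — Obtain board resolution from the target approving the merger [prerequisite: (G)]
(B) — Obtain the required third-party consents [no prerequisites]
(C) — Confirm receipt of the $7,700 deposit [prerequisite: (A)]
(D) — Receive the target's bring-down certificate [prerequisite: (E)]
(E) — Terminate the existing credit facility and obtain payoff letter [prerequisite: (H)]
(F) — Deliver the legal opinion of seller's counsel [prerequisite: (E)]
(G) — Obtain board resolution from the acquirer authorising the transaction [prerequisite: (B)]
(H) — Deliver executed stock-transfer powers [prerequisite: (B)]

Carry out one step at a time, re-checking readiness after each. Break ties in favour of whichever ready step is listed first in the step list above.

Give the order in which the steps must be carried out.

(B) (G) (A) (C) (H) (E) (D) (F)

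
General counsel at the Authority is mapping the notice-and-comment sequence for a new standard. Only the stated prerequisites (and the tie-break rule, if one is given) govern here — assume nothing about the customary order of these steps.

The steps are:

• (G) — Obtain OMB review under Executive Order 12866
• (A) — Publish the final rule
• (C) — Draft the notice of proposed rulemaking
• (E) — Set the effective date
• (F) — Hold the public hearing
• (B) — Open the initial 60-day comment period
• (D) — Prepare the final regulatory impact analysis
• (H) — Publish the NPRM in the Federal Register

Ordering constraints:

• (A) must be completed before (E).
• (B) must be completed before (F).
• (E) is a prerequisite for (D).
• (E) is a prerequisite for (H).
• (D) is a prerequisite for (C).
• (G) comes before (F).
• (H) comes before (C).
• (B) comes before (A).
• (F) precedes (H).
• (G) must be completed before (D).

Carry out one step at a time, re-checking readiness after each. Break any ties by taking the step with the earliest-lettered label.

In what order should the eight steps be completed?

(B), (A), (E), (G), (D), (F), (H), (C)

(B) and (G) have no prerequisites; (B) has the earlier label, so (B) is first.
(A) now also ready, so the ready set is {(A), (G)}; (A) has the earlier label → (A).
Ready: (E) and (G). (E) has the earlier label → (E).
That leaves (G) as the only ready step → (G).
Now (D) and (F) have their prerequisites met. (D) has the earlier label, so (D) next.
That leaves (F) as the only ready step → (F).
That leaves (H) as the only ready step → (H).
Next only (C) has its prerequisites met → (C).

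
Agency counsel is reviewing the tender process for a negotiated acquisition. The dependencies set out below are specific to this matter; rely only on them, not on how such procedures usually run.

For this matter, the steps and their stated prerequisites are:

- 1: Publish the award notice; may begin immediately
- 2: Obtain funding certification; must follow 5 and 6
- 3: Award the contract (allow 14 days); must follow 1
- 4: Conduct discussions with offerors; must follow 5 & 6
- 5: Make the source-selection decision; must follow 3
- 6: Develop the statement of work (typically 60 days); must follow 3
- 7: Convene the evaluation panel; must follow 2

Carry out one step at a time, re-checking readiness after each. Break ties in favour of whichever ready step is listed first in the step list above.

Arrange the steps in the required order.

1, 3, 5, 6, 2, 4, 7

1 is the only step with nothing outstanding, so it goes first.
Next only 3 has its prerequisites met → 3.
5 and 6 are both available; 5 is listed earlier → 5.
6 needed 3, now all done → 6.
2 and 4 are both available; 2 is listed earlier → 2.
4 and 7 are both available; 4 is listed earlier → 4.
7 needed 2, now all done → 7.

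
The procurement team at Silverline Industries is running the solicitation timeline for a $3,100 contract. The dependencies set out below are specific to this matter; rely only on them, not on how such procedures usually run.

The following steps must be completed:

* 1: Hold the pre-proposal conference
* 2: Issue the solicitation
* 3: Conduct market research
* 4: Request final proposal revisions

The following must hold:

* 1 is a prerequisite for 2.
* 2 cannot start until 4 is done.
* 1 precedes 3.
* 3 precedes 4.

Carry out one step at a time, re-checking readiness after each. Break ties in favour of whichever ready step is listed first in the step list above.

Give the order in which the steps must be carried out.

1 → 3 → 4 → 2

1 has no prerequisites → 1 first.
3 is the only step now ready → 3.
4 needed 3, now all done → 4.
2 needed 1 and 4, now all done → 2.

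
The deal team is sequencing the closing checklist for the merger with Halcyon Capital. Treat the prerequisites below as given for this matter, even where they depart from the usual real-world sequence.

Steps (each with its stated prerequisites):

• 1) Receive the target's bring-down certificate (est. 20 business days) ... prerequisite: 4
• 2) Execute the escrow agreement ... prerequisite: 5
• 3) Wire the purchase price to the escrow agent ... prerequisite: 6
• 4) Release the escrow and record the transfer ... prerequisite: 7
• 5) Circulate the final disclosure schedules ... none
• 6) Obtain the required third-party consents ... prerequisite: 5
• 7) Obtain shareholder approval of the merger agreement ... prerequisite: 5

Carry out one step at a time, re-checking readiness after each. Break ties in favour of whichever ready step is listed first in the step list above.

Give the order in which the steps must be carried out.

5 has no prerequisites → 5 first.
Ready: 2, 6 and 7. 2 is listed earlier → 2.
Ready: 6 and 7. 6 is listed earlier → 6.
3 now also ready, so the ready set is {3, 7}; 3 is listed earlier → 3.
Next only 7 has its prerequisites met → 7.
Next only 4 has its prerequisites met → 4.
Next only 1 has its prerequisites met → 1.

5, 2, 6, 3, 7, 4, 1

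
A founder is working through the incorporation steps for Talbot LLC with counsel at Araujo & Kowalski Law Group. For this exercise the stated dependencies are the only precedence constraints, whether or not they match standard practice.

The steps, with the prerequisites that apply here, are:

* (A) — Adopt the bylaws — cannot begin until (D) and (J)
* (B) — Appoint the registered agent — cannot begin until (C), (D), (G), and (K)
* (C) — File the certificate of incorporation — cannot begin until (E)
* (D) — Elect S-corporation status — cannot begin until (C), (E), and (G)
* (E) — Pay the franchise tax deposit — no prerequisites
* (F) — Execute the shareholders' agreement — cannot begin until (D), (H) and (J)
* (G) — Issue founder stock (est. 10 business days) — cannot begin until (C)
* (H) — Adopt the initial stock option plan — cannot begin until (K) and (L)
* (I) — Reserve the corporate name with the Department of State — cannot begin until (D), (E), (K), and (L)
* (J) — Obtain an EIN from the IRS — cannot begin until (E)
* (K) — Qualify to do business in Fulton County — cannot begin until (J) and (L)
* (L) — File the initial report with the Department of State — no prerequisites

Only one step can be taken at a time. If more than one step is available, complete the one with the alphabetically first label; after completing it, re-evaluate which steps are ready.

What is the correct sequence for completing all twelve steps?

Nothing is required for (E) and (L). (E) has the earlier label → (E) first.
Now (C), (J) and (L) have their prerequisites met. (C) has the earlier label, so (C) next.
(G) now also ready, so the ready set is {(G), (J), (L)}; (G) has the earlier label → (G).
Ready: (D), (J) and (L). (D) has the earlier label → (D).
(J) and (L) are both available; (J) has the earlier label → (J).
(A) now also ready, so the ready set is {(A), (L)}; (A) has the earlier label → (A).
That leaves (L) as the only ready step → (L).
(K) is the only step now ready → (K).
Now (B), (H) and (I) have their prerequisites met. (B) has the earlier label, so (B) next.
Ready: (H) and (I). (H) has the earlier label → (H).
(F) and (I) are both available; (F) has the earlier label → (F).
That leaves (I) as the only ready step → (I).

(E), (C), (G), (D), (J), (A), (L), (K), (B), (H), (F), (I)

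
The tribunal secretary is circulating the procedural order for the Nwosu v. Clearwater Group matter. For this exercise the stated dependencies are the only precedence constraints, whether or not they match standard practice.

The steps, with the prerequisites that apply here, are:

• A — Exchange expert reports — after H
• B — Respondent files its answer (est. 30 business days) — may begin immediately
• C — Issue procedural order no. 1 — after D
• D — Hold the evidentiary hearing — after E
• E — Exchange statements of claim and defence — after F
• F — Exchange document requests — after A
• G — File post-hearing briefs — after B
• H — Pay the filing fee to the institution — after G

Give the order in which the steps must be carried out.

B → G → H → A → F → E → D → C

Only B has no prerequisites, so it is first.
That leaves G as the only ready step → G.
H needed G, now all done → H.
That leaves A as the only ready step → A.
F needed A, now all done → F.
E needed F, now all done → E.
D is the only step now ready → D.
C needed D, now all done → C.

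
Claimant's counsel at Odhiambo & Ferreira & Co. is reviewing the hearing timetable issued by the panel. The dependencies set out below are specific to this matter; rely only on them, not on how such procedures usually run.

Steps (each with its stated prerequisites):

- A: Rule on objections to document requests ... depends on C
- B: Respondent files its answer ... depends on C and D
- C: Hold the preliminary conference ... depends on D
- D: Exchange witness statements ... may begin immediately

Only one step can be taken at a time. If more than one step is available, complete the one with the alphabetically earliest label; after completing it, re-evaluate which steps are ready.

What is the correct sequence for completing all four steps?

Only D has no prerequisites, so it is first.
C is the only step now ready → C.
Ready: A and B. A has the earlier label → A.
B is the only step now ready → B.

D, C, A, B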